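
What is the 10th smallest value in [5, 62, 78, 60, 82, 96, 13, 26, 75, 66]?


Sort ascending: [5, 13, 26, 60, 62, 66, 75, 78, 82, 96]
The 10th element (1-indexed) is at index 9.
Value = 96
Final answer: 96


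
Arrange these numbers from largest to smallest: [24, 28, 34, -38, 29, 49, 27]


Original list: [24, 28, 34, -38, 29, 49, 27]
Repeatedly take the largest remaining element:
  Remaining [24, 28, 34, -38, 29, 49, 27] -> largest is 49
  Remaining [24, 28, 34, -38, 29, 27] -> largest is 34
  Remaining [24, 28, -38, 29, 27] -> largest is 29
  Remaining [24, 28, -38, 27] -> largest is 28
  Remaining [24, -38, 27] -> largest is 27
  Remaining [24, -38] -> largest is 24
  Remaining [-38] -> largest is -38
Collecting the picks in order gives the descending list.
Final answer: [49, 34, 29, 28, 27, 24, -38]


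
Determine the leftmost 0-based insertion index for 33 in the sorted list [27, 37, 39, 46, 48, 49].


List is sorted: [27, 37, 39, 46, 48, 49]
We need the leftmost position where 33 can be inserted, i.e. the first index whose element is >= 33 (or the end of the list if none is).
Binary search with low=0, high=6 (0-based indices):
  low=0, high=6, mid=3: a[3]=46 >= 33, so high = 3
  low=0, high=3, mid=1: a[1]=37 >= 33, so high = 1
  low=0, high=1, mid=0: a[0]=27 < 33, so low = 1
Now low = high = 1, so the insertion index is 1.
Final answer: 1


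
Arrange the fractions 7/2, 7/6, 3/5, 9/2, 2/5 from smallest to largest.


Convert to decimal for comparison:
  7/2 = 3.5
  7/6 = 1.1667
  3/5 = 0.6
  9/2 = 4.5
  2/5 = 0.4
Decimals in increasing order: 0.4 < 0.6 < 1.1667 < 3.5 < 4.5
Writing each back as its fraction gives the sorted order.
Final answer: 2/5, 3/5, 7/6, 7/2, 9/2


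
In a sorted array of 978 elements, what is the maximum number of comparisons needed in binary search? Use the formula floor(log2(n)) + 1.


Binary search halves the search space each step.
Maximum comparisons = floor(log2(978)) + 1
log2(978) = 9.9337
floor(log2(978)) = 9, so 9 + 1 = 10
Final answer: 10


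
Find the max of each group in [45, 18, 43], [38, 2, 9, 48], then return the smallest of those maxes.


Find max of each group:
  Group 1: [45, 18, 43] -> max = 45
  Group 2: [38, 2, 9, 48] -> max = 48
Maxes: [45, 48]
Minimum of maxes = 45
Final answer: 45


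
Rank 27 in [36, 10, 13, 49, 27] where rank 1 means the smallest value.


Sort ascending: [10, 13, 27, 36, 49]
Find 27 in the sorted list.
27 is at position 3 (1-indexed).
Final answer: 3


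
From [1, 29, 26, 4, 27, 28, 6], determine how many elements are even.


Check each element:
  1 is odd
  29 is odd
  26 is even
  4 is even
  27 is odd
  28 is even
  6 is even
Evens: [26, 4, 28, 6]
Count of evens = 4
Final answer: 4


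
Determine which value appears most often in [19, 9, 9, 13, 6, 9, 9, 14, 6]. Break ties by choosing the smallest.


Count the frequency of each value:
  6 appears 2 time(s)
  9 appears 4 time(s)
  13 appears 1 time(s)
  14 appears 1 time(s)
  19 appears 1 time(s)
Maximum frequency is 4.
Only 9 reaches that frequency, so it is the mode.
Final answer: 9


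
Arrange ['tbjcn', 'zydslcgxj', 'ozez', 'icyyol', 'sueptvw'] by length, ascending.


Compute lengths:
  'tbjcn' has length 5
  'zydslcgxj' has length 9
  'ozez' has length 4
  'icyyol' has length 6
  'sueptvw' has length 7
Lengths in increasing order: 4 < 5 < 6 < 7 < 9
Listing the words in that order gives the answer.
Final answer: ['ozez', 'tbjcn', 'icyyol', 'sueptvw', 'zydslcgxj']


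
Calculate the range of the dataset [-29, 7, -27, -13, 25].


Maximum value: 25
Minimum value: -29
Range = 25 - (-29) = 54
Final answer: 54


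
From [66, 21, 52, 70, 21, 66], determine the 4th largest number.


Sort descending: [70, 66, 66, 52, 21, 21]
The 4th element (1-indexed) is at index 3.
Value = 52
Final answer: 52


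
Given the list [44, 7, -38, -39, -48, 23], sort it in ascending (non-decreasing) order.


Original list: [44, 7, -38, -39, -48, 23]
Repeatedly take the smallest remaining element:
  Remaining [44, 7, -38, -39, -48, 23] -> smallest is -48
  Remaining [44, 7, -38, -39, 23] -> smallest is -39
  Remaining [44, 7, -38, 23] -> smallest is -38
  Remaining [44, 7, 23] -> smallest is 7
  Remaining [44, 23] -> smallest is 23
  Remaining [44] -> smallest is 44
Collecting the picks in order gives the sorted list.
Final answer: [-48, -39, -38, 7, 23, 44]


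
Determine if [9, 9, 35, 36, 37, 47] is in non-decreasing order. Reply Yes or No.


Check consecutive pairs:
  9 <= 9? True
  9 <= 35? True
  35 <= 36? True
  36 <= 37? True
  37 <= 47? True
Every consecutive pair is in order, so the list is non-decreasing.
Final answer: Yes


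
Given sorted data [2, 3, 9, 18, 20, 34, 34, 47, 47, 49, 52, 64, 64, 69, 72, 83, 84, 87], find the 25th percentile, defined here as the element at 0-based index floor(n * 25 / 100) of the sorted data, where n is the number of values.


The dataset has n = 18 elements.
Index = floor(18 * 25 / 100) = floor(450 / 100) = floor(4.5) = 4
Counting from index 0 in the sorted data, the element at index 4 is 20.
Final answer: 20


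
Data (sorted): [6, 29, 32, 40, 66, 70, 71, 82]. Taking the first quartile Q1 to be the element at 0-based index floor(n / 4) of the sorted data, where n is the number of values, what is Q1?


The list has n = 8 elements.
Q1 index = floor(8 / 4) = floor(2) = 2
Counting from index 0 in the sorted data, the element at index 2 is 32.
Final answer: 32


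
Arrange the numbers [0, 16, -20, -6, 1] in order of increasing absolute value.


Compute absolute values:
  |0| = 0
  |16| = 16
  |-20| = 20
  |-6| = 6
  |1| = 1
Absolute values in increasing order: 0 < 1 < 6 < 16 < 20
Listing the original numbers in that order gives the answer.
Final answer: [0, 1, -6, 16, -20]


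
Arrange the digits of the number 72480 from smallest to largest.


The number 72480 has digits: 7, 2, 4, 8, 0
Sorted: 0, 2, 4, 7, 8
Joining the sorted digits gives the result.
Final answer: 02478


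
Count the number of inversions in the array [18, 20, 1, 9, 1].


For each element, count the later elements that are smaller than it:
  18 (index 0): smaller elements after it = [1, 9, 1] -> 3
  20 (index 1): smaller elements after it = [1, 9, 1] -> 3
  1 (index 2): smaller elements after it = [] -> 0
  9 (index 3): smaller elements after it = [1] -> 1
Total inversions = 3 + 3 + 0 + 1 = 7
Final answer: 7


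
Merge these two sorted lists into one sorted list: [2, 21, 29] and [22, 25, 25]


List A: [2, 21, 29]
List B: [22, 25, 25]
Repeatedly compare the front elements and take the smaller:
  2 vs 22 -> take 2
  21 vs 22 -> take 21
  29 vs 22 -> take 22
  29 vs 25 -> take 25
  29 vs 25 -> take 25
  B is exhausted; append the rest of A: [29]
Final answer: [2, 21, 22, 25, 25, 29]


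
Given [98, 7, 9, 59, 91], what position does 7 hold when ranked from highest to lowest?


Sort descending: [98, 91, 59, 9, 7]
Find 7 in the sorted list.
7 is at position 5.
Final answer: 5


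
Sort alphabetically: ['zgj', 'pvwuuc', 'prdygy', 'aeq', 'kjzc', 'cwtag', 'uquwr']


Compare strings character by character (the first differing letter decides):
  'aeq' < 'cwtag' since 'a' < 'c' at position 1
  'cwtag' < 'kjzc' since 'c' < 'k' at position 1
  'kjzc' < 'prdygy' since 'k' < 'p' at position 1
  'prdygy' < 'pvwuuc' since 'r' < 'v' at position 2
  'pvwuuc' < 'uquwr' since 'p' < 'u' at position 1
  'uquwr' < 'zgj' since 'u' < 'z' at position 1
Chaining these comparisons gives the alphabetical order.
Final answer: ['aeq', 'cwtag', 'kjzc', 'prdygy', 'pvwuuc', 'uquwr', 'zgj']


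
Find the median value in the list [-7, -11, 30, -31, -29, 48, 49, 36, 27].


First, sort the list: [-31, -29, -11, -7, 27, 30, 36, 48, 49]
The list has 9 elements (odd count).
The middle index is 4 (0-based), and the element there is 27.
Final answer: 27


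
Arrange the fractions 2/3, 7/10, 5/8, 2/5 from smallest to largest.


Convert to decimal for comparison:
  2/3 = 0.6667
  7/10 = 0.7
  5/8 = 0.625
  2/5 = 0.4
Decimals in increasing order: 0.4 < 0.625 < 0.6667 < 0.7
Writing each back as its fraction gives the sorted order.
Final answer: 2/5, 5/8, 2/3, 7/10


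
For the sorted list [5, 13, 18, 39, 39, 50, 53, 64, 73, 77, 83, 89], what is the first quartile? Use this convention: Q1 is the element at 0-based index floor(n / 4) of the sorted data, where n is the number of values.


The list has n = 12 elements.
Q1 index = floor(12 / 4) = floor(3) = 3
Counting from index 0 in the sorted data, the element at index 3 is 39.
Final answer: 39


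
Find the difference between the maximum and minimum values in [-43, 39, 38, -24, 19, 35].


Maximum value: 39
Minimum value: -43
Range = 39 - (-43) = 82
Final answer: 82


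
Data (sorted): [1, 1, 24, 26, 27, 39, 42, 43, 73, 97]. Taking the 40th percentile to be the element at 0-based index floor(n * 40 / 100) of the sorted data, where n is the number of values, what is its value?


The dataset has n = 10 elements.
Index = floor(10 * 40 / 100) = floor(400 / 100) = floor(4) = 4
Counting from index 0 in the sorted data, the element at index 4 is 27.
Final answer: 27


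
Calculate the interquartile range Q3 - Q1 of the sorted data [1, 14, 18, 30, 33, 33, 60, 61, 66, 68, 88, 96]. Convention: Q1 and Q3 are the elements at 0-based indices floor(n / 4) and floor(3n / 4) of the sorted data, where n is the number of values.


The data has n = 12 elements.
Q1 index = floor(12 / 4) = floor(3) = 3; Q3 index = floor(3 * 12 / 4) = floor(9) = 9
Q1 = element at index 3 = 30
Q3 = element at index 9 = 68
IQR = 68 - 30 = 38
Final answer: 38


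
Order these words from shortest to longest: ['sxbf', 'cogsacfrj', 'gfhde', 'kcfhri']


Compute lengths:
  'sxbf' has length 4
  'cogsacfrj' has length 9
  'gfhde' has length 5
  'kcfhri' has length 6
Lengths in increasing order: 4 < 5 < 6 < 9
Listing the words in that order gives the answer.
Final answer: ['sxbf', 'gfhde', 'kcfhri', 'cogsacfrj']


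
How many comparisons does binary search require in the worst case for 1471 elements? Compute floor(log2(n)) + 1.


Binary search halves the search space each step.
Maximum comparisons = floor(log2(1471)) + 1
log2(1471) = 10.5226
floor(log2(1471)) = 10, so 10 + 1 = 11
Final answer: 11


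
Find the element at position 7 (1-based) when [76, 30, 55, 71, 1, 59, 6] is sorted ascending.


Sort ascending: [1, 6, 30, 55, 59, 71, 76]
The 7th element (1-indexed) is at index 6.
Value = 76
Final answer: 76


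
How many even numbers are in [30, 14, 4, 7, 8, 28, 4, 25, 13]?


Check each element:
  30 is even
  14 is even
  4 is even
  7 is odd
  8 is even
  28 is even
  4 is even
  25 is odd
  13 is odd
Evens: [30, 14, 4, 8, 28, 4]
Count of evens = 6
Final answer: 6


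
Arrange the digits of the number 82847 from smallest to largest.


The number 82847 has digits: 8, 2, 8, 4, 7
Sorted: 2, 4, 7, 8, 8
Joining the sorted digits gives the result.
Final answer: 24788


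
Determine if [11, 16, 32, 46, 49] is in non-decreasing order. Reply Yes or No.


Check consecutive pairs:
  11 <= 16? True
  16 <= 32? True
  32 <= 46? True
  46 <= 49? True
Every consecutive pair is in order, so the list is non-decreasing.
Final answer: Yes


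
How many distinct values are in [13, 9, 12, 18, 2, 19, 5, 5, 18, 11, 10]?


List all unique values:
Distinct values: [2, 5, 9, 10, 11, 12, 13, 18, 19]
Count = 9
Final answer: 9


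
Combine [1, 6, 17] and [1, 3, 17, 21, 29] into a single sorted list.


List A: [1, 6, 17]
List B: [1, 3, 17, 21, 29]
Repeatedly compare the front elements and take the smaller:
  1 vs 1 -> take 1
  6 vs 1 -> take 1
  6 vs 3 -> take 3
  6 vs 17 -> take 6
  17 vs 17 -> take 17
  A is exhausted; append the rest of B: [17, 21, 29]
Final answer: [1, 1, 3, 6, 17, 17, 21, 29]


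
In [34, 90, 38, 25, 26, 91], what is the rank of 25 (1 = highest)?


Sort descending: [91, 90, 38, 34, 26, 25]
Find 25 in the sorted list.
25 is at position 6.
Final answer: 6


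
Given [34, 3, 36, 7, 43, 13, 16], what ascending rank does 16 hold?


Sort ascending: [3, 7, 13, 16, 34, 36, 43]
Find 16 in the sorted list.
16 is at position 4 (1-indexed).
Final answer: 4


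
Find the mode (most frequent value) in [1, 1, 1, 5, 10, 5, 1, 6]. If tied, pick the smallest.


Count the frequency of each value:
  1 appears 4 time(s)
  5 appears 2 time(s)
  6 appears 1 time(s)
  10 appears 1 time(s)
Maximum frequency is 4.
Only 1 reaches that frequency, so it is the mode.
Final answer: 1


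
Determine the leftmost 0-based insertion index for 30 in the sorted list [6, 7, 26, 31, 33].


List is sorted: [6, 7, 26, 31, 33]
We need the leftmost position where 30 can be inserted, i.e. the first index whose element is >= 30 (or the end of the list if none is).
Binary search with low=0, high=5 (0-based indices):
  low=0, high=5, mid=2: a[2]=26 < 30, so low = 3
  low=3, high=5, mid=4: a[4]=33 >= 30, so high = 4
  low=3, high=4, mid=3: a[3]=31 >= 30, so high = 3
Now low = high = 3, so the insertion index is 3.
Final answer: 3


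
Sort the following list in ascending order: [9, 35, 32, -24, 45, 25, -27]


Original list: [9, 35, 32, -24, 45, 25, -27]
Repeatedly take the smallest remaining element:
  Remaining [9, 35, 32, -24, 45, 25, -27] -> smallest is -27
  Remaining [9, 35, 32, -24, 45, 25] -> smallest is -24
  Remaining [9, 35, 32, 45, 25] -> smallest is 9
  Remaining [35, 32, 45, 25] -> smallest is 25
  Remaining [35, 32, 45] -> smallest is 32
  Remaining [35, 45] -> smallest is 35
  Remaining [45] -> smallest is 45
Collecting the picks in order gives the sorted list.
Final answer: [-27, -24, 9, 25, 32, 35, 45]


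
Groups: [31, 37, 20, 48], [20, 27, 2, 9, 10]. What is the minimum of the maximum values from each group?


Find max of each group:
  Group 1: [31, 37, 20, 48] -> max = 48
  Group 2: [20, 27, 2, 9, 10] -> max = 27
Maxes: [48, 27]
Minimum of maxes = 27
Final answer: 27


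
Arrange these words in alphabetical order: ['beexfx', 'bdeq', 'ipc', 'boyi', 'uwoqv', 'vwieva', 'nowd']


Compare strings character by character (the first differing letter decides):
  'bdeq' < 'beexfx' since 'd' < 'e' at position 2
  'beexfx' < 'boyi' since 'e' < 'o' at position 2
  'boyi' < 'ipc' since 'b' < 'i' at position 1
  'ipc' < 'nowd' since 'i' < 'n' at position 1
  'nowd' < 'uwoqv' since 'n' < 'u' at position 1
  'uwoqv' < 'vwieva' since 'u' < 'v' at position 1
Chaining these comparisons gives the alphabetical order.
Final answer: ['bdeq', 'beexfx', 'boyi', 'ipc', 'nowd', 'uwoqv', 'vwieva']


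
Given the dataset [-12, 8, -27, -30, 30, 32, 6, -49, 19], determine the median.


First, sort the list: [-49, -30, -27, -12, 6, 8, 19, 30, 32]
The list has 9 elements (odd count).
The middle index is 4 (0-based), and the element there is 6.
Final answer: 6


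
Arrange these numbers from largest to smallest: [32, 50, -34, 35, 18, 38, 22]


Original list: [32, 50, -34, 35, 18, 38, 22]
Repeatedly take the largest remaining element:
  Remaining [32, 50, -34, 35, 18, 38, 22] -> largest is 50
  Remaining [32, -34, 35, 18, 38, 22] -> largest is 38
  Remaining [32, -34, 35, 18, 22] -> largest is 35
  Remaining [32, -34, 18, 22] -> largest is 32
  Remaining [-34, 18, 22] -> largest is 22
  Remaining [-34, 18] -> largest is 18
  Remaining [-34] -> largest is -34
Collecting the picks in order gives the descending list.
Final answer: [50, 38, 35, 32, 22, 18, -34]


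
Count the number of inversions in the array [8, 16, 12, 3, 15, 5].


For each element, count the later elements that are smaller than it:
  8 (index 0): smaller elements after it = [3, 5] -> 2
  16 (index 1): smaller elements after it = [12, 3, 15, 5] -> 4
  12 (index 2): smaller elements after it = [3, 5] -> 2
  3 (index 3): smaller elements after it = [] -> 0
  15 (index 4): smaller elements after it = [5] -> 1
Total inversions = 2 + 4 + 2 + 0 + 1 = 9
Final answer: 9


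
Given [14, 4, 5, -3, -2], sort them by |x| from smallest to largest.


Compute absolute values:
  |14| = 14
  |4| = 4
  |5| = 5
  |-3| = 3
  |-2| = 2
Absolute values in increasing order: 2 < 3 < 4 < 5 < 14
Listing the original numbers in that order gives the answer.
Final answer: [-2, -3, 4, 5, 14]


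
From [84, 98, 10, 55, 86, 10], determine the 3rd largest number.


Sort descending: [98, 86, 84, 55, 10, 10]
The 3rd element (1-indexed) is at index 2.
Value = 84
Final answer: 84


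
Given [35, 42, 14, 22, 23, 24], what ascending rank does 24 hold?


Sort ascending: [14, 22, 23, 24, 35, 42]
Find 24 in the sorted list.
24 is at position 4 (1-indexed).
Final answer: 4


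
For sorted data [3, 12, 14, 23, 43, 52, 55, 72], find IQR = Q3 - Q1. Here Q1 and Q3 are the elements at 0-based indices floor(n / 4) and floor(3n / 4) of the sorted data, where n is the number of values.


The data has n = 8 elements.
Q1 index = floor(8 / 4) = floor(2) = 2; Q3 index = floor(3 * 8 / 4) = floor(6) = 6
Q1 = element at index 2 = 14
Q3 = element at index 6 = 55
IQR = 55 - 14 = 41
Final answer: 41


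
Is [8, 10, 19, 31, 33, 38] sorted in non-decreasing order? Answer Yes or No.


Check consecutive pairs:
  8 <= 10? True
  10 <= 19? True
  19 <= 31? True
  31 <= 33? True
  33 <= 38? True
Every consecutive pair is in order, so the list is non-decreasing.
Final answer: Yes


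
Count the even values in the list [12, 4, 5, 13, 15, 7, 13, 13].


Check each element:
  12 is even
  4 is even
  5 is odd
  13 is odd
  15 is odd
  7 is odd
  13 is odd
  13 is odd
Evens: [12, 4]
Count of evens = 2
Final answer: 2


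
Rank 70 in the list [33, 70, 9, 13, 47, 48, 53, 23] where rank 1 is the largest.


Sort descending: [70, 53, 48, 47, 33, 23, 13, 9]
Find 70 in the sorted list.
70 is at position 1.
Final answer: 1


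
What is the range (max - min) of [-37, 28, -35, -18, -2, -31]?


Maximum value: 28
Minimum value: -37
Range = 28 - (-37) = 65
Final answer: 65


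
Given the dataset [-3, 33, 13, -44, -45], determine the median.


First, sort the list: [-45, -44, -3, 13, 33]
The list has 5 elements (odd count).
The middle index is 2 (0-based), and the element there is -3.
Final answer: -3


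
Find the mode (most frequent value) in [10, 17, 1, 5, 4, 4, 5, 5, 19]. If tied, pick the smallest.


Count the frequency of each value:
  1 appears 1 time(s)
  4 appears 2 time(s)
  5 appears 3 time(s)
  10 appears 1 time(s)
  17 appears 1 time(s)
  19 appears 1 time(s)
Maximum frequency is 3.
Only 5 reaches that frequency, so it is the mode.
Final answer: 5


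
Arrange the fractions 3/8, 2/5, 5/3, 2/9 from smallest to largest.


Convert to decimal for comparison:
  3/8 = 0.375
  2/5 = 0.4
  5/3 = 1.6667
  2/9 = 0.2222
Decimals in increasing order: 0.2222 < 0.375 < 0.4 < 1.6667
Writing each back as its fraction gives the sorted order.
Final answer: 2/9, 3/8, 2/5, 5/3


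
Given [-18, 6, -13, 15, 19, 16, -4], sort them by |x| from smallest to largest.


Compute absolute values:
  |-18| = 18
  |6| = 6
  |-13| = 13
  |15| = 15
  |19| = 19
  |16| = 16
  |-4| = 4
Absolute values in increasing order: 4 < 6 < 13 < 15 < 16 < 18 < 19
Listing the original numbers in that order gives the answer.
Final answer: [-4, 6, -13, 15, 16, -18, 19]


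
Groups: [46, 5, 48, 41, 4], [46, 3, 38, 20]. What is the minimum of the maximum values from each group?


Find max of each group:
  Group 1: [46, 5, 48, 41, 4] -> max = 48
  Group 2: [46, 3, 38, 20] -> max = 46
Maxes: [48, 46]
Minimum of maxes = 46
Final answer: 46


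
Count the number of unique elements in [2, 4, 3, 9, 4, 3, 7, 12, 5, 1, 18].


List all unique values:
Distinct values: [1, 2, 3, 4, 5, 7, 9, 12, 18]
Count = 9
Final answer: 9


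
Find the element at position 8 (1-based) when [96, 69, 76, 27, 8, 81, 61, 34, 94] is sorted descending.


Sort descending: [96, 94, 81, 76, 69, 61, 34, 27, 8]
The 8th element (1-indexed) is at index 7.
Value = 27
Final answer: 27


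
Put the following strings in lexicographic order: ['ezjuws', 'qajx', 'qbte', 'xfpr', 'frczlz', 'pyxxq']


Compare strings character by character (the first differing letter decides):
  'ezjuws' < 'frczlz' since 'e' < 'f' at position 1
  'frczlz' < 'pyxxq' since 'f' < 'p' at position 1
  'pyxxq' < 'qajx' since 'p' < 'q' at position 1
  'qajx' < 'qbte' since 'a' < 'b' at position 2
  'qbte' < 'xfpr' since 'q' < 'x' at position 1
Chaining these comparisons gives the alphabetical order.
Final answer: ['ezjuws', 'frczlz', 'pyxxq', 'qajx', 'qbte', 'xfpr']


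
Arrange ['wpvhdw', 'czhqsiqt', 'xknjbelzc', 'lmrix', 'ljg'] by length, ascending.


Compute lengths:
  'wpvhdw' has length 6
  'czhqsiqt' has length 8
  'xknjbelzc' has length 9
  'lmrix' has length 5
  'ljg' has length 3
Lengths in increasing order: 3 < 5 < 6 < 8 < 9
Listing the words in that order gives the answer.
Final answer: ['ljg', 'lmrix', 'wpvhdw', 'czhqsiqt', 'xknjbelzc']


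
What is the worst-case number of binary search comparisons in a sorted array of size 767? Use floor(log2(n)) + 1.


Binary search halves the search space each step.
Maximum comparisons = floor(log2(767)) + 1
log2(767) = 9.5831
floor(log2(767)) = 9, so 9 + 1 = 10
Final answer: 10


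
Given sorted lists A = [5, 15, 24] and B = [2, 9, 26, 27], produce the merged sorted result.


List A: [5, 15, 24]
List B: [2, 9, 26, 27]
Repeatedly compare the front elements and take the smaller:
  5 vs 2 -> take 2
  5 vs 9 -> take 5
  15 vs 9 -> take 9
  15 vs 26 -> take 15
  24 vs 26 -> take 24
  A is exhausted; append the rest of B: [26, 27]
Final answer: [2, 5, 9, 15, 24, 26, 27]


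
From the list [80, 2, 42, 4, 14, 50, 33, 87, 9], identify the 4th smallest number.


Sort ascending: [2, 4, 9, 14, 33, 42, 50, 80, 87]
The 4th element (1-indexed) is at index 3.
Value = 14
Final answer: 14


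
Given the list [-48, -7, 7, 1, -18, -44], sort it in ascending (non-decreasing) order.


Original list: [-48, -7, 7, 1, -18, -44]
Repeatedly take the smallest remaining element:
  Remaining [-48, -7, 7, 1, -18, -44] -> smallest is -48
  Remaining [-7, 7, 1, -18, -44] -> smallest is -44
  Remaining [-7, 7, 1, -18] -> smallest is -18
  Remaining [-7, 7, 1] -> smallest is -7
  Remaining [7, 1] -> smallest is 1
  Remaining [7] -> smallest is 7
Collecting the picks in order gives the sorted list.
Final answer: [-48, -44, -18, -7, 1, 7]


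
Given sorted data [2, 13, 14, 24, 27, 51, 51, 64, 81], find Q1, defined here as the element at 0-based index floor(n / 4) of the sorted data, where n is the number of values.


The list has n = 9 elements.
Q1 index = floor(9 / 4) = floor(2.25) = 2
Counting from index 0 in the sorted data, the element at index 2 is 14.
Final answer: 14


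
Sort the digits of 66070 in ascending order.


The number 66070 has digits: 6, 6, 0, 7, 0
Sorted: 0, 0, 6, 6, 7
Joining the sorted digits gives the result.
Final answer: 00667


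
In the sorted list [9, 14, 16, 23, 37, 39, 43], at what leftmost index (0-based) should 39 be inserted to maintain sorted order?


List is sorted: [9, 14, 16, 23, 37, 39, 43]
We need the leftmost position where 39 can be inserted, i.e. the first index whose element is >= 39 (or the end of the list if none is).
Binary search with low=0, high=7 (0-based indices):
  low=0, high=7, mid=3: a[3]=23 < 39, so low = 4
  low=4, high=7, mid=5: a[5]=39 >= 39, so high = 5
  low=4, high=5, mid=4: a[4]=37 < 39, so low = 5
Now low = high = 5, so the insertion index is 5.
Final answer: 5


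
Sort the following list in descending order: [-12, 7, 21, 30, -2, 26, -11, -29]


Original list: [-12, 7, 21, 30, -2, 26, -11, -29]
Repeatedly take the largest remaining element:
  Remaining [-12, 7, 21, 30, -2, 26, -11, -29] -> largest is 30
  Remaining [-12, 7, 21, -2, 26, -11, -29] -> largest is 26
  Remaining [-12, 7, 21, -2, -11, -29] -> largest is 21
  Remaining [-12, 7, -2, -11, -29] -> largest is 7
  Remaining [-12, -2, -11, -29] -> largest is -2
  Remaining [-12, -11, -29] -> largest is -11
  Remaining [-12, -29] -> largest is -12
  Remaining [-29] -> largest is -29
Collecting the picks in order gives the descending list.
Final answer: [30, 26, 21, 7, -2, -11, -12, -29]


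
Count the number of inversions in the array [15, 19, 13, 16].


For each element, count the later elements that are smaller than it:
  15 (index 0): smaller elements after it = [13] -> 1
  19 (index 1): smaller elements after it = [13, 16] -> 2
  13 (index 2): smaller elements after it = [] -> 0
Total inversions = 1 + 2 + 0 = 3
Final answer: 3


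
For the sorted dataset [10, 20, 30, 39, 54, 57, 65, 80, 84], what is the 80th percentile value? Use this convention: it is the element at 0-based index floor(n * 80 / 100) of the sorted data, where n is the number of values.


The dataset has n = 9 elements.
Index = floor(9 * 80 / 100) = floor(720 / 100) = floor(7.2) = 7
Counting from index 0 in the sorted data, the element at index 7 is 80.
Final answer: 80


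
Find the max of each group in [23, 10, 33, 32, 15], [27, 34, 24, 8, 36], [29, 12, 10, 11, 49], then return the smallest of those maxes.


Find max of each group:
  Group 1: [23, 10, 33, 32, 15] -> max = 33
  Group 2: [27, 34, 24, 8, 36] -> max = 36
  Group 3: [29, 12, 10, 11, 49] -> max = 49
Maxes: [33, 36, 49]
Minimum of maxes = 33
Final answer: 33


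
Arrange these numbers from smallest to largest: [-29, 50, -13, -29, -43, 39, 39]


Original list: [-29, 50, -13, -29, -43, 39, 39]
Repeatedly take the smallest remaining element:
  Remaining [-29, 50, -13, -29, -43, 39, 39] -> smallest is -43
  Remaining [-29, 50, -13, -29, 39, 39] -> smallest is -29
  Remaining [50, -13, -29, 39, 39] -> smallest is -29
  Remaining [50, -13, 39, 39] -> smallest is -13
  Remaining [50, 39, 39] -> smallest is 39
  Remaining [50, 39] -> smallest is 39
  Remaining [50] -> smallest is 50
Collecting the picks in order gives the sorted list.
Final answer: [-43, -29, -29, -13, 39, 39, 50]


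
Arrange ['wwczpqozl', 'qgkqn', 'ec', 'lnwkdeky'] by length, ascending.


Compute lengths:
  'wwczpqozl' has length 9
  'qgkqn' has length 5
  'ec' has length 2
  'lnwkdeky' has length 8
Lengths in increasing order: 2 < 5 < 8 < 9
Listing the words in that order gives the answer.
Final answer: ['ec', 'qgkqn', 'lnwkdeky', 'wwczpqozl']


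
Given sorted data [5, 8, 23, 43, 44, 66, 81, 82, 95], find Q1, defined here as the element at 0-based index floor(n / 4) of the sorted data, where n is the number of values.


The list has n = 9 elements.
Q1 index = floor(9 / 4) = floor(2.25) = 2
Counting from index 0 in the sorted data, the element at index 2 is 23.
Final answer: 23


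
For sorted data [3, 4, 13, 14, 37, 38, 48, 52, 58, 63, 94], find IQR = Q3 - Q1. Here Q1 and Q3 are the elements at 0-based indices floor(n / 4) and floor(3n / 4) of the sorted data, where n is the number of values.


The data has n = 11 elements.
Q1 index = floor(11 / 4) = floor(2.75) = 2; Q3 index = floor(3 * 11 / 4) = floor(8.25) = 8
Q1 = element at index 2 = 13
Q3 = element at index 8 = 58
IQR = 58 - 13 = 45
Final answer: 45


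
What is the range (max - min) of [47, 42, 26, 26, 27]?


Maximum value: 47
Minimum value: 26
Range = 47 - 26 = 21
Final answer: 21


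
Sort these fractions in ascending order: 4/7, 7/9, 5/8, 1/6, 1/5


Convert to decimal for comparison:
  4/7 = 0.5714
  7/9 = 0.7778
  5/8 = 0.625
  1/6 = 0.1667
  1/5 = 0.2
Decimals in increasing order: 0.1667 < 0.2 < 0.5714 < 0.625 < 0.7778
Writing each back as its fraction gives the sorted order.
Final answer: 1/6, 1/5, 4/7, 5/8, 7/9


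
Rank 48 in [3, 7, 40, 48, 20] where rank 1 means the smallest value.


Sort ascending: [3, 7, 20, 40, 48]
Find 48 in the sorted list.
48 is at position 5 (1-indexed).
Final answer: 5


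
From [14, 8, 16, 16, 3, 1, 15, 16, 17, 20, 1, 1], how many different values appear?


List all unique values:
Distinct values: [1, 3, 8, 14, 15, 16, 17, 20]
Count = 8
Final answer: 8


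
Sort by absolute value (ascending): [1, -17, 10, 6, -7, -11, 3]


Compute absolute values:
  |1| = 1
  |-17| = 17
  |10| = 10
  |6| = 6
  |-7| = 7
  |-11| = 11
  |3| = 3
Absolute values in increasing order: 1 < 3 < 6 < 7 < 10 < 11 < 17
Listing the original numbers in that order gives the answer.
Final answer: [1, 3, 6, -7, 10, -11, -17]


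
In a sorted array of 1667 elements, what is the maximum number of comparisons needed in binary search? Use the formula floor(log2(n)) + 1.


Binary search halves the search space each step.
Maximum comparisons = floor(log2(1667)) + 1
log2(1667) = 10.703
floor(log2(1667)) = 10, so 10 + 1 = 11
Final answer: 11


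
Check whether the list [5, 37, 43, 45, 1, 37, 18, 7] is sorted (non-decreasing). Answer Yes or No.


Check consecutive pairs:
  5 <= 37? True
  37 <= 43? True
  43 <= 45? True
  45 <= 1? False
  1 <= 37? True
  37 <= 18? False
  18 <= 7? False
3 consecutive pair(s) are out of order, so the list is not sorted.
Final answer: No


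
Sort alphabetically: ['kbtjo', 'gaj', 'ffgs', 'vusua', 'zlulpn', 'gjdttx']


Compare strings character by character (the first differing letter decides):
  'ffgs' < 'gaj' since 'f' < 'g' at position 1
  'gaj' < 'gjdttx' since 'a' < 'j' at position 2
  'gjdttx' < 'kbtjo' since 'g' < 'k' at position 1
  'kbtjo' < 'vusua' since 'k' < 'v' at position 1
  'vusua' < 'zlulpn' since 'v' < 'z' at position 1
Chaining these comparisons gives the alphabetical order.
Final answer: ['ffgs', 'gaj', 'gjdttx', 'kbtjo', 'vusua', 'zlulpn']


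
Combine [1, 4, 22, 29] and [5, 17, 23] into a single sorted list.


List A: [1, 4, 22, 29]
List B: [5, 17, 23]
Repeatedly compare the front elements and take the smaller:
  1 vs 5 -> take 1
  4 vs 5 -> take 4
  22 vs 5 -> take 5
  22 vs 17 -> take 17
  22 vs 23 -> take 22
  29 vs 23 -> take 23
  B is exhausted; append the rest of A: [29]
Final answer: [1, 4, 5, 17, 22, 23, 29]


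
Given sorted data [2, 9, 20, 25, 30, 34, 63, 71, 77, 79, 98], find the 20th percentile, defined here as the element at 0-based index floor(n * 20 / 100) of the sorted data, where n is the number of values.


The dataset has n = 11 elements.
Index = floor(11 * 20 / 100) = floor(220 / 100) = floor(2.2) = 2
Counting from index 0 in the sorted data, the element at index 2 is 20.
Final answer: 20


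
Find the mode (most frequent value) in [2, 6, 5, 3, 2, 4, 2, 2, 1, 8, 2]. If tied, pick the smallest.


Count the frequency of each value:
  1 appears 1 time(s)
  2 appears 5 time(s)
  3 appears 1 time(s)
  4 appears 1 time(s)
  5 appears 1 time(s)
  6 appears 1 time(s)
  8 appears 1 time(s)
Maximum frequency is 5.
Only 2 reaches that frequency, so it is the mode.
Final answer: 2


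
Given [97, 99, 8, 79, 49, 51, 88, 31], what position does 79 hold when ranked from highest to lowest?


Sort descending: [99, 97, 88, 79, 51, 49, 31, 8]
Find 79 in the sorted list.
79 is at position 4.
Final answer: 4


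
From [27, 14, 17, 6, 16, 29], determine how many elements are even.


Check each element:
  27 is odd
  14 is even
  17 is odd
  6 is even
  16 is even
  29 is odd
Evens: [14, 6, 16]
Count of evens = 3
Final answer: 3


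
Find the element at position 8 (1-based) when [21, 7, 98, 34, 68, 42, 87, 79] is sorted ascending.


Sort ascending: [7, 21, 34, 42, 68, 79, 87, 98]
The 8th element (1-indexed) is at index 7.
Value = 98
Final answer: 98


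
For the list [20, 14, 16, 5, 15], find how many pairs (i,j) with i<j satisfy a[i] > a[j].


For each element, count the later elements that are smaller than it:
  20 (index 0): smaller elements after it = [14, 16, 5, 15] -> 4
  14 (index 1): smaller elements after it = [5] -> 1
  16 (index 2): smaller elements after it = [5, 15] -> 2
  5 (index 3): smaller elements after it = [] -> 0
Total inversions = 4 + 1 + 2 + 0 = 7
Final answer: 7


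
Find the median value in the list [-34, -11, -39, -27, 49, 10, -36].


First, sort the list: [-39, -36, -34, -27, -11, 10, 49]
The list has 7 elements (odd count).
The middle index is 3 (0-based), and the element there is -27.
Final answer: -27


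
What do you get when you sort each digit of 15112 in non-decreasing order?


The number 15112 has digits: 1, 5, 1, 1, 2
Sorted: 1, 1, 1, 2, 5
Joining the sorted digits gives the result.
Final answer: 11125


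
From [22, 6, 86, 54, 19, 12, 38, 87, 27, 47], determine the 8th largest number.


Sort descending: [87, 86, 54, 47, 38, 27, 22, 19, 12, 6]
The 8th element (1-indexed) is at index 7.
Value = 19
Final answer: 19


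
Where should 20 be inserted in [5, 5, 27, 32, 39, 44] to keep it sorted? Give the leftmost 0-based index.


List is sorted: [5, 5, 27, 32, 39, 44]
We need the leftmost position where 20 can be inserted, i.e. the first index whose element is >= 20 (or the end of the list if none is).
Binary search with low=0, high=6 (0-based indices):
  low=0, high=6, mid=3: a[3]=32 >= 20, so high = 3
  low=0, high=3, mid=1: a[1]=5 < 20, so low = 2
  low=2, high=3, mid=2: a[2]=27 >= 20, so high = 2
Now low = high = 2, so the insertion index is 2.
Final answer: 2


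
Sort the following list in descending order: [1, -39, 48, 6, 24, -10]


Original list: [1, -39, 48, 6, 24, -10]
Repeatedly take the largest remaining element:
  Remaining [1, -39, 48, 6, 24, -10] -> largest is 48
  Remaining [1, -39, 6, 24, -10] -> largest is 24
  Remaining [1, -39, 6, -10] -> largest is 6
  Remaining [1, -39, -10] -> largest is 1
  Remaining [-39, -10] -> largest is -10
  Remaining [-39] -> largest is -39
Collecting the picks in order gives the descending list.
Final answer: [48, 24, 6, 1, -10, -39]


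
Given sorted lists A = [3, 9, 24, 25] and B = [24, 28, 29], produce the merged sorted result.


List A: [3, 9, 24, 25]
List B: [24, 28, 29]
Repeatedly compare the front elements and take the smaller:
  3 vs 24 -> take 3
  9 vs 24 -> take 9
  24 vs 24 -> take 24
  25 vs 24 -> take 24
  25 vs 28 -> take 25
  A is exhausted; append the rest of B: [28, 29]
Final answer: [3, 9, 24, 24, 25, 28, 29]


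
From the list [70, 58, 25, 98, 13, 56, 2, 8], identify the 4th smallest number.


Sort ascending: [2, 8, 13, 25, 56, 58, 70, 98]
The 4th element (1-indexed) is at index 3.
Value = 25
Final answer: 25


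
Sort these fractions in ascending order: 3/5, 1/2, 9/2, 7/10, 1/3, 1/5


Convert to decimal for comparison:
  3/5 = 0.6
  1/2 = 0.5
  9/2 = 4.5
  7/10 = 0.7
  1/3 = 0.3333
  1/5 = 0.2
Decimals in increasing order: 0.2 < 0.3333 < 0.5 < 0.6 < 0.7 < 4.5
Writing each back as its fraction gives the sorted order.
Final answer: 1/5, 1/3, 1/2, 3/5, 7/10, 9/2


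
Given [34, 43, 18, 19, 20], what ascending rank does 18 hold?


Sort ascending: [18, 19, 20, 34, 43]
Find 18 in the sorted list.
18 is at position 1 (1-indexed).
Final answer: 1


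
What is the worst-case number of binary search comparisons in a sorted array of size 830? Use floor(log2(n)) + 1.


Binary search halves the search space each step.
Maximum comparisons = floor(log2(830)) + 1
log2(830) = 9.697
floor(log2(830)) = 9, so 9 + 1 = 10
Final answer: 10


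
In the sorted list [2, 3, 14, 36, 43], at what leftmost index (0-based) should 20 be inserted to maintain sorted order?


List is sorted: [2, 3, 14, 36, 43]
We need the leftmost position where 20 can be inserted, i.e. the first index whose element is >= 20 (or the end of the list if none is).
Binary search with low=0, high=5 (0-based indices):
  low=0, high=5, mid=2: a[2]=14 < 20, so low = 3
  low=3, high=5, mid=4: a[4]=43 >= 20, so high = 4
  low=3, high=4, mid=3: a[3]=36 >= 20, so high = 3
Now low = high = 3, so the insertion index is 3.
Final answer: 3


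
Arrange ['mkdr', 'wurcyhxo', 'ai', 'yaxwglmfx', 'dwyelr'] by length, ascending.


Compute lengths:
  'mkdr' has length 4
  'wurcyhxo' has length 8
  'ai' has length 2
  'yaxwglmfx' has length 9
  'dwyelr' has length 6
Lengths in increasing order: 2 < 4 < 6 < 8 < 9
Listing the words in that order gives the answer.
Final answer: ['ai', 'mkdr', 'dwyelr', 'wurcyhxo', 'yaxwglmfx']


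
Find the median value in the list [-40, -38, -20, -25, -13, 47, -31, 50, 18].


First, sort the list: [-40, -38, -31, -25, -20, -13, 18, 47, 50]
The list has 9 elements (odd count).
The middle index is 4 (0-based), and the element there is -20.
Final answer: -20


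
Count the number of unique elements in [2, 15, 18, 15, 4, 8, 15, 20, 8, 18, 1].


List all unique values:
Distinct values: [1, 2, 4, 8, 15, 18, 20]
Count = 7
Final answer: 7


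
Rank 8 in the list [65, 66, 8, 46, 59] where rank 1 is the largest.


Sort descending: [66, 65, 59, 46, 8]
Find 8 in the sorted list.
8 is at position 5.
Final answer: 5


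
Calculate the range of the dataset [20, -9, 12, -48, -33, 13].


Maximum value: 20
Minimum value: -48
Range = 20 - (-48) = 68
Final answer: 68


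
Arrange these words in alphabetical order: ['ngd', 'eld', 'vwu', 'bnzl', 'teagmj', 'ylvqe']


Compare strings character by character (the first differing letter decides):
  'bnzl' < 'eld' since 'b' < 'e' at position 1
  'eld' < 'ngd' since 'e' < 'n' at position 1
  'ngd' < 'teagmj' since 'n' < 't' at position 1
  'teagmj' < 'vwu' since 't' < 'v' at position 1
  'vwu' < 'ylvqe' since 'v' < 'y' at position 1
Chaining these comparisons gives the alphabetical order.
Final answer: ['bnzl', 'eld', 'ngd', 'teagmj', 'vwu', 'ylvqe']


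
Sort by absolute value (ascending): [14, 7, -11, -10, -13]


Compute absolute values:
  |14| = 14
  |7| = 7
  |-11| = 11
  |-10| = 10
  |-13| = 13
Absolute values in increasing order: 7 < 10 < 11 < 13 < 14
Listing the original numbers in that order gives the answer.
Final answer: [7, -10, -11, -13, 14]


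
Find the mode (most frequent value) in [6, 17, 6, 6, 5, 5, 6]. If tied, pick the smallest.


Count the frequency of each value:
  5 appears 2 time(s)
  6 appears 4 time(s)
  17 appears 1 time(s)
Maximum frequency is 4.
Only 6 reaches that frequency, so it is the mode.
Final answer: 6


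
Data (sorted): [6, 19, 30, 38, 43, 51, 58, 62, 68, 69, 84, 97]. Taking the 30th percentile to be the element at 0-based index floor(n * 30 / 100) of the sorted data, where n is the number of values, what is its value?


The dataset has n = 12 elements.
Index = floor(12 * 30 / 100) = floor(360 / 100) = floor(3.6) = 3
Counting from index 0 in the sorted data, the element at index 3 is 38.
Final answer: 38


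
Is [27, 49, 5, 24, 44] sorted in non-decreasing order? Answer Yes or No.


Check consecutive pairs:
  27 <= 49? True
  49 <= 5? False
  5 <= 24? True
  24 <= 44? True
1 consecutive pair(s) are out of order, so the list is not sorted.
Final answer: No


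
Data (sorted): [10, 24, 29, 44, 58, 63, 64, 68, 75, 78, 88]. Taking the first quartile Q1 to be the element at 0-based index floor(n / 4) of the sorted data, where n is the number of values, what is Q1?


The list has n = 11 elements.
Q1 index = floor(11 / 4) = floor(2.75) = 2
Counting from index 0 in the sorted data, the element at index 2 is 29.
Final answer: 29


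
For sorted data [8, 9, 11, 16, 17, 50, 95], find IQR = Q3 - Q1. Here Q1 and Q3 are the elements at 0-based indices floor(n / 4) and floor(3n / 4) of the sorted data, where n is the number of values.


The data has n = 7 elements.
Q1 index = floor(7 / 4) = floor(1.75) = 1; Q3 index = floor(3 * 7 / 4) = floor(5.25) = 5
Q1 = element at index 1 = 9
Q3 = element at index 5 = 50
IQR = 50 - 9 = 41
Final answer: 41


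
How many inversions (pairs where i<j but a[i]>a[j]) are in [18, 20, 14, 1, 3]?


For each element, count the later elements that are smaller than it:
  18 (index 0): smaller elements after it = [14, 1, 3] -> 3
  20 (index 1): smaller elements after it = [14, 1, 3] -> 3
  14 (index 2): smaller elements after it = [1, 3] -> 2
  1 (index 3): smaller elements after it = [] -> 0
Total inversions = 3 + 3 + 2 + 0 = 8
Final answer: 8


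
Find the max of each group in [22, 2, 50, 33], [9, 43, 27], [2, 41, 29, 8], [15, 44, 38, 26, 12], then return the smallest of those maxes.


Find max of each group:
  Group 1: [22, 2, 50, 33] -> max = 50
  Group 2: [9, 43, 27] -> max = 43
  Group 3: [2, 41, 29, 8] -> max = 41
  Group 4: [15, 44, 38, 26, 12] -> max = 44
Maxes: [50, 43, 41, 44]
Minimum of maxes = 41
Final answer: 41
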